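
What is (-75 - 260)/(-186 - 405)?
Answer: 335/591 ≈ 0.56684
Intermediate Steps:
(-75 - 260)/(-186 - 405) = -335/(-591) = -335*(-1/591) = 335/591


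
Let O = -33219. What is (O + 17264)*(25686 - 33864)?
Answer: 130479990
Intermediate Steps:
(O + 17264)*(25686 - 33864) = (-33219 + 17264)*(25686 - 33864) = -15955*(-8178) = 130479990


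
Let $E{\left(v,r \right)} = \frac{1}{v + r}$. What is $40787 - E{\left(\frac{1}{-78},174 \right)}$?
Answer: $\frac{553520299}{13571} \approx 40787.0$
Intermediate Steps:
$E{\left(v,r \right)} = \frac{1}{r + v}$
$40787 - E{\left(\frac{1}{-78},174 \right)} = 40787 - \frac{1}{174 + \frac{1}{-78}} = 40787 - \frac{1}{174 - \frac{1}{78}} = 40787 - \frac{1}{\frac{13571}{78}} = 40787 - \frac{78}{13571} = \frac{553520299}{13571}$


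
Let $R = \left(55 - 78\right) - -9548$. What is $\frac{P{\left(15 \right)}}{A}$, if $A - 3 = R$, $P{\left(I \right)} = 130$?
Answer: $\frac{65}{4764} \approx 0.013644$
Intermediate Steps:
$R = 9525$ ($R = \left(55 - 78\right) + 9548 = -23 + 9548 = 9525$)
$A = 9528$ ($A = 3 + 9525 = 9528$)
$\frac{P{\left(15 \right)}}{A} = \frac{130}{9528} = 130 \cdot \frac{1}{9528} = \frac{65}{4764}$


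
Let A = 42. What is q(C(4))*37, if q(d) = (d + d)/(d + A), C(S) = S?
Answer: 148/23 ≈ 6.4348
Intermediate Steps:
q(d) = 2*d/(42 + d) (q(d) = (d + d)/(d + 42) = (2*d)/(42 + d) = 2*d/(42 + d))
q(C(4))*37 = (2*4/(42 + 4))*37 = (2*4/46)*37 = (2*4*(1/46))*37 = (4/23)*37 = 148/23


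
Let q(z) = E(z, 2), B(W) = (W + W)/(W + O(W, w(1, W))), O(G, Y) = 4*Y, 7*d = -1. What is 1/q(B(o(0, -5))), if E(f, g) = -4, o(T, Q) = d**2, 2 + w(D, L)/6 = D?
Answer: -1/4 ≈ -0.25000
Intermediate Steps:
d = -1/7 (d = (1/7)*(-1) = -1/7 ≈ -0.14286)
w(D, L) = -12 + 6*D
o(T, Q) = 1/49 (o(T, Q) = (-1/7)**2 = 1/49)
B(W) = 2*W/(-24 + W) (B(W) = (W + W)/(W + 4*(-12 + 6*1)) = (2*W)/(W + 4*(-12 + 6)) = (2*W)/(W + 4*(-6)) = (2*W)/(W - 24) = (2*W)/(-24 + W) = 2*W/(-24 + W))
q(z) = -4
1/q(B(o(0, -5))) = 1/(-4) = -1/4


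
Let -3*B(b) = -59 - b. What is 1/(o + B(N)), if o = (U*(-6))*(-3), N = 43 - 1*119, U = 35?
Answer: 3/1873 ≈ 0.0016017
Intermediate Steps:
N = -76 (N = 43 - 119 = -76)
o = 630 (o = (35*(-6))*(-3) = -210*(-3) = 630)
B(b) = 59/3 + b/3 (B(b) = -(-59 - b)/3 = 59/3 + b/3)
1/(o + B(N)) = 1/(630 + (59/3 + (⅓)*(-76))) = 1/(630 + (59/3 - 76/3)) = 1/(630 - 17/3) = 1/(1873/3) = 3/1873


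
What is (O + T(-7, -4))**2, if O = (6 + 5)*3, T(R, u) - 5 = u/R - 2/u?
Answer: 299209/196 ≈ 1526.6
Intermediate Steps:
T(R, u) = 5 - 2/u + u/R (T(R, u) = 5 + (u/R - 2/u) = 5 + (-2/u + u/R) = 5 - 2/u + u/R)
O = 33 (O = 11*3 = 33)
(O + T(-7, -4))**2 = (33 + (5 - 2/(-4) - 4/(-7)))**2 = (33 + (5 - 2*(-1/4) - 4*(-1/7)))**2 = (33 + (5 + 1/2 + 4/7))**2 = (33 + 85/14)**2 = (547/14)**2 = 299209/196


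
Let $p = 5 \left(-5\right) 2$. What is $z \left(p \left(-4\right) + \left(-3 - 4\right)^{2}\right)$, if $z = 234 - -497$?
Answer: $182019$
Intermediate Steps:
$p = -50$ ($p = \left(-25\right) 2 = -50$)
$z = 731$ ($z = 234 + 497 = 731$)
$z \left(p \left(-4\right) + \left(-3 - 4\right)^{2}\right) = 731 \left(\left(-50\right) \left(-4\right) + \left(-3 - 4\right)^{2}\right) = 731 \left(200 + \left(-7\right)^{2}\right) = 731 \left(200 + 49\right) = 731 \cdot 249 = 182019$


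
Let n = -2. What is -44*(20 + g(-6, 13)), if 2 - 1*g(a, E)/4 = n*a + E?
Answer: 3168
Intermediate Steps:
g(a, E) = 8 - 4*E + 8*a (g(a, E) = 8 - 4*(-2*a + E) = 8 - 4*(E - 2*a) = 8 + (-4*E + 8*a) = 8 - 4*E + 8*a)
-44*(20 + g(-6, 13)) = -44*(20 + (8 - 4*13 + 8*(-6))) = -44*(20 + (8 - 52 - 48)) = -44*(20 - 92) = -44*(-72) = 3168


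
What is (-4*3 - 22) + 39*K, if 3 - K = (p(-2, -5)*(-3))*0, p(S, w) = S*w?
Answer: 83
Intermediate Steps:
K = 3 (K = 3 - -2*(-5)*(-3)*0 = 3 - 10*(-3)*0 = 3 - (-30)*0 = 3 - 1*0 = 3 + 0 = 3)
(-4*3 - 22) + 39*K = (-4*3 - 22) + 39*3 = (-12 - 22) + 117 = -34 + 117 = 83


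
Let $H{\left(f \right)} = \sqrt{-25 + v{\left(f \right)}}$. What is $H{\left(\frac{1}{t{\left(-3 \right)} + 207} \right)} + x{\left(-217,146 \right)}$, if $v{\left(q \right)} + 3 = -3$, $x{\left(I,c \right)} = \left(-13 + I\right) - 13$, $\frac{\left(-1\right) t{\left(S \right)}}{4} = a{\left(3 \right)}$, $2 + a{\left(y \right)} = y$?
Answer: $-243 + i \sqrt{31} \approx -243.0 + 5.5678 i$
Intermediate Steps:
$a{\left(y \right)} = -2 + y$
$t{\left(S \right)} = -4$ ($t{\left(S \right)} = - 4 \left(-2 + 3\right) = \left(-4\right) 1 = -4$)
$x{\left(I,c \right)} = -26 + I$
$v{\left(q \right)} = -6$ ($v{\left(q \right)} = -3 - 3 = -6$)
$H{\left(f \right)} = i \sqrt{31}$ ($H{\left(f \right)} = \sqrt{-25 - 6} = \sqrt{-31} = i \sqrt{31}$)
$H{\left(\frac{1}{t{\left(-3 \right)} + 207} \right)} + x{\left(-217,146 \right)} = i \sqrt{31} - 243 = -243 + i \sqrt{31}$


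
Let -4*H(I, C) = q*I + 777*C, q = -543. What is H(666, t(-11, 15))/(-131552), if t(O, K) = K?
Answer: -349983/526208 ≈ -0.66510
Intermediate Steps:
H(I, C) = -777*C/4 + 543*I/4 (H(I, C) = -(-543*I + 777*C)/4 = -777*C/4 + 543*I/4)
H(666, t(-11, 15))/(-131552) = (-777/4*15 + (543/4)*666)/(-131552) = (-11655/4 + 180819/2)*(-1/131552) = (349983/4)*(-1/131552) = -349983/526208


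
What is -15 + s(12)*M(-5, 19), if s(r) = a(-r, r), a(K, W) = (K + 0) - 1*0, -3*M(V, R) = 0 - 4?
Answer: -31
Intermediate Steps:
M(V, R) = 4/3 (M(V, R) = -(0 - 4)/3 = -⅓*(-4) = 4/3)
a(K, W) = K (a(K, W) = K + 0 = K)
s(r) = -r
-15 + s(12)*M(-5, 19) = -15 - 1*12*(4/3) = -15 - 12*4/3 = -15 - 16 = -31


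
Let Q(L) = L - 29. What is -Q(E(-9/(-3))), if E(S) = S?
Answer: 26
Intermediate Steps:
Q(L) = -29 + L
-Q(E(-9/(-3))) = -(-29 - 9/(-3)) = -(-29 - 9*(-1/3)) = -(-29 + 3) = -1*(-26) = 26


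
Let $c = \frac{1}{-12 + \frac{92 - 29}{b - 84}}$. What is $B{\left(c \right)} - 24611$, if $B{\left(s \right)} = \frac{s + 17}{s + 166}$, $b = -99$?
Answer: $- \frac{3074811767}{124937} \approx -24611.0$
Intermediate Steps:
$c = - \frac{61}{753}$ ($c = \frac{1}{-12 + \frac{92 - 29}{-99 - 84}} = \frac{1}{-12 + \frac{63}{-183}} = \frac{1}{-12 + 63 \left(- \frac{1}{183}\right)} = \frac{1}{-12 - \frac{21}{61}} = \frac{1}{- \frac{753}{61}} = - \frac{61}{753} \approx -0.081009$)
$B{\left(s \right)} = \frac{17 + s}{166 + s}$
$B{\left(c \right)} - 24611 = \frac{17 - \frac{61}{753}}{166 - \frac{61}{753}} - 24611 = \frac{1}{\frac{124937}{753}} \cdot \frac{12740}{753} - 24611 = \frac{753}{124937} \cdot \frac{12740}{753} - 24611 = \frac{12740}{124937} - 24611 = - \frac{3074811767}{124937}$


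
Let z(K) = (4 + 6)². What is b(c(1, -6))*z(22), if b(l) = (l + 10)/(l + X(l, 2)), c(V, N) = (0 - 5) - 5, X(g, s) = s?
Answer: 0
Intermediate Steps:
z(K) = 100 (z(K) = 10² = 100)
c(V, N) = -10 (c(V, N) = -5 - 5 = -10)
b(l) = (10 + l)/(2 + l) (b(l) = (l + 10)/(l + 2) = (10 + l)/(2 + l))
b(c(1, -6))*z(22) = ((10 - 10)/(2 - 10))*100 = (0/(-8))*100 = -⅛*0*100 = 0*100 = 0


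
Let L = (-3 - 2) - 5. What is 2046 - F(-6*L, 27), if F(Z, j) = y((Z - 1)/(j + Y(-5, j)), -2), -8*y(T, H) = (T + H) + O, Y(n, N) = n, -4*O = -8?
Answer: 360155/176 ≈ 2046.3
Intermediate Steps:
O = 2 (O = -1/4*(-8) = 2)
L = -10 (L = -5 - 5 = -10)
y(T, H) = -1/4 - H/8 - T/8 (y(T, H) = -((T + H) + 2)/8 = -((H + T) + 2)/8 = -(2 + H + T)/8 = -1/4 - H/8 - T/8)
F(Z, j) = -(-1 + Z)/(8*(-5 + j)) (F(Z, j) = -1/4 - 1/8*(-2) - (Z - 1)/(8*(j - 5)) = -1/4 + 1/4 - (-1 + Z)/(8*(-5 + j)) = -(-1 + Z)/(8*(-5 + j)))
2046 - F(-6*L, 27) = 2046 - (1 - (-6)*(-10))/(8*(-5 + 27)) = 2046 - (1 - 1*60)/(8*22) = 2046 - (1 - 60)/(8*22) = 2046 - (-59)/(8*22) = 2046 - 1*(-59/176) = 2046 + 59/176 = 360155/176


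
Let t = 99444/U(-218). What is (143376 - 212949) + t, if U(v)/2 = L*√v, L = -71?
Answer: -69573 + 24861*I*√218/7739 ≈ -69573.0 + 47.431*I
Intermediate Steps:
U(v) = -142*√v (U(v) = 2*(-71*√v) = -142*√v)
t = 24861*I*√218/7739 (t = 99444/((-142*I*√218)) = 99444*(I*√218/30956) = 24861*I*√218/7739 ≈ 47.431*I)
(143376 - 212949) + t = (143376 - 212949) + 24861*I*√218/7739 = -69573 + 24861*I*√218/7739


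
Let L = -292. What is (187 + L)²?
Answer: 11025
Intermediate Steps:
(187 + L)² = (187 - 292)² = (-105)² = 11025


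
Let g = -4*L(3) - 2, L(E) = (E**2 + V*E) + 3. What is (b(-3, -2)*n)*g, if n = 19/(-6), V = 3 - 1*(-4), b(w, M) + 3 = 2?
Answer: -1273/3 ≈ -424.33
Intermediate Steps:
b(w, M) = -1 (b(w, M) = -3 + 2 = -1)
V = 7 (V = 3 + 4 = 7)
L(E) = 3 + E**2 + 7*E (L(E) = (E**2 + 7*E) + 3 = 3 + E**2 + 7*E)
n = -19/6 (n = 19*(-1/6) = -19/6 ≈ -3.1667)
g = -134 (g = -4*(3 + 3**2 + 7*3) - 2 = -4*(3 + 9 + 21) - 2 = -4*33 - 2 = -132 - 2 = -134)
(b(-3, -2)*n)*g = -1*(-19/6)*(-134) = (19/6)*(-134) = -1273/3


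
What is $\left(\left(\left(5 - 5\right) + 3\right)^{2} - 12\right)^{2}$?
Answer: $9$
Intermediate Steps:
$\left(\left(\left(5 - 5\right) + 3\right)^{2} - 12\right)^{2} = \left(\left(0 + 3\right)^{2} - 12\right)^{2} = \left(3^{2} - 12\right)^{2} = \left(9 - 12\right)^{2} = \left(-3\right)^{2} = 9$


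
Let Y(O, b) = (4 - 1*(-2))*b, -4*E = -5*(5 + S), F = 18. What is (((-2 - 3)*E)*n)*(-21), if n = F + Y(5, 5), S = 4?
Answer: 56700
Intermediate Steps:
E = 45/4 (E = -(-5)*(5 + 4)/4 = -(-5)*9/4 = -¼*(-45) = 45/4 ≈ 11.250)
Y(O, b) = 6*b (Y(O, b) = (4 + 2)*b = 6*b)
n = 48 (n = 18 + 6*5 = 18 + 30 = 48)
(((-2 - 3)*E)*n)*(-21) = (((-2 - 3)*(45/4))*48)*(-21) = (-5*45/4*48)*(-21) = -225/4*48*(-21) = -2700*(-21) = 56700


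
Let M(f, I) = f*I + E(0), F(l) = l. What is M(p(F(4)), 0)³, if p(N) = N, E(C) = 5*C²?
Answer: 0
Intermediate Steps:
M(f, I) = I*f (M(f, I) = f*I + 5*0² = I*f + 5*0 = I*f + 0 = I*f)
M(p(F(4)), 0)³ = (0*4)³ = 0³ = 0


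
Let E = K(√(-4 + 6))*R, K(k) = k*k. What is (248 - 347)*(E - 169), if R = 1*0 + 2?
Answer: 16335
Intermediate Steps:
R = 2 (R = 0 + 2 = 2)
K(k) = k²
E = 4 (E = (√(-4 + 6))²*2 = (√2)²*2 = 2*2 = 4)
(248 - 347)*(E - 169) = (248 - 347)*(4 - 169) = -99*(-165) = 16335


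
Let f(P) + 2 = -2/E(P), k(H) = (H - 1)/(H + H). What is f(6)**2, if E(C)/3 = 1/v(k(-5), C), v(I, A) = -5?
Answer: 16/9 ≈ 1.7778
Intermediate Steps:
k(H) = (-1 + H)/(2*H) (k(H) = (-1 + H)/((2*H)) = (-1 + H)*(1/(2*H)) = (-1 + H)/(2*H))
E(C) = -3/5 (E(C) = 3/(-5) = 3*(-1/5) = -3/5)
f(P) = 4/3 (f(P) = -2 - 2/(-3/5) = -2 - 2*(-5/3) = -2 + 10/3 = 4/3)
f(6)**2 = (4/3)**2 = 16/9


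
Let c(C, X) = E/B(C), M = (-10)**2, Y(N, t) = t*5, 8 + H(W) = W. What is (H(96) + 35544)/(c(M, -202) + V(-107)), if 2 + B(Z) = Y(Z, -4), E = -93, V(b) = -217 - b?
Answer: -783904/2327 ≈ -336.87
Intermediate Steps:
H(W) = -8 + W
Y(N, t) = 5*t
B(Z) = -22 (B(Z) = -2 + 5*(-4) = -2 - 20 = -22)
M = 100
c(C, X) = 93/22 (c(C, X) = -93/(-22) = -93*(-1/22) = 93/22)
(H(96) + 35544)/(c(M, -202) + V(-107)) = ((-8 + 96) + 35544)/(93/22 + (-217 - 1*(-107))) = (88 + 35544)/(93/22 + (-217 + 107)) = 35632/(93/22 - 110) = 35632/(-2327/22) = 35632*(-22/2327) = -783904/2327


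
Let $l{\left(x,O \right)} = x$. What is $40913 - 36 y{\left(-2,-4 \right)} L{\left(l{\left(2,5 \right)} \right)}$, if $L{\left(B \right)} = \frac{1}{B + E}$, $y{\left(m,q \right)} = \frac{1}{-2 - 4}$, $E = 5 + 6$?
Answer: $\frac{531875}{13} \approx 40913.0$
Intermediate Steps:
$E = 11$
$y{\left(m,q \right)} = - \frac{1}{6}$ ($y{\left(m,q \right)} = \frac{1}{-6} = - \frac{1}{6}$)
$L{\left(B \right)} = \frac{1}{11 + B}$ ($L{\left(B \right)} = \frac{1}{B + 11} = \frac{1}{11 + B}$)
$40913 - 36 y{\left(-2,-4 \right)} L{\left(l{\left(2,5 \right)} \right)} = 40913 - \frac{36 \left(- \frac{1}{6}\right)}{11 + 2} = 40913 - - \frac{6}{13} = 40913 + \frac{6}{13} = \frac{531875}{13}$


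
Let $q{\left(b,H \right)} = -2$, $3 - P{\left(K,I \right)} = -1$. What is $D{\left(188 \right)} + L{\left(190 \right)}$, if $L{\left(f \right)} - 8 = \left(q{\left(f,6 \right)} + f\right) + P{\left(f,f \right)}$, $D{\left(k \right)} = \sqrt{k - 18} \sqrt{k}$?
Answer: $200 + 2 \sqrt{7990} \approx 378.77$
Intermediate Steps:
$P{\left(K,I \right)} = 4$ ($P{\left(K,I \right)} = 3 - -1 = 3 + 1 = 4$)
$D{\left(k \right)} = \sqrt{k} \sqrt{-18 + k}$ ($D{\left(k \right)} = \sqrt{-18 + k} \sqrt{k} = \sqrt{k} \sqrt{-18 + k}$)
$L{\left(f \right)} = 10 + f$ ($L{\left(f \right)} = 8 + \left(\left(-2 + f\right) + 4\right) = 8 + \left(2 + f\right) = 10 + f$)
$D{\left(188 \right)} + L{\left(190 \right)} = \sqrt{188} \sqrt{-18 + 188} + \left(10 + 190\right) = 2 \sqrt{47} \sqrt{170} + 200 = 2 \sqrt{7990} + 200 = 200 + 2 \sqrt{7990}$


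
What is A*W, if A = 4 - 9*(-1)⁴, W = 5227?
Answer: -26135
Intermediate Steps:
A = -5 (A = 4 - 9*1 = 4 - 9 = -5)
A*W = -5*5227 = -26135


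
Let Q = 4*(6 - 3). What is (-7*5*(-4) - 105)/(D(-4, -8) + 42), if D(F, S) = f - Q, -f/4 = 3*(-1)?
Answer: 5/6 ≈ 0.83333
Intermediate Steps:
f = 12 (f = -12*(-1) = -4*(-3) = 12)
Q = 12 (Q = 4*3 = 12)
D(F, S) = 0 (D(F, S) = 12 - 1*12 = 12 - 12 = 0)
(-7*5*(-4) - 105)/(D(-4, -8) + 42) = (-7*5*(-4) - 105)/(0 + 42) = (-35*(-4) - 105)/42 = (140 - 105)*(1/42) = 35*(1/42) = 5/6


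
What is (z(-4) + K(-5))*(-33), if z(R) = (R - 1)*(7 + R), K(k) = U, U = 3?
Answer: 396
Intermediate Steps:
K(k) = 3
z(R) = (-1 + R)*(7 + R)
(z(-4) + K(-5))*(-33) = ((-7 + (-4)² + 6*(-4)) + 3)*(-33) = ((-7 + 16 - 24) + 3)*(-33) = (-15 + 3)*(-33) = -12*(-33) = 396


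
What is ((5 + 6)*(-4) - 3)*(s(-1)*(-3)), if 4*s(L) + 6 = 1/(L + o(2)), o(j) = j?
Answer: -705/4 ≈ -176.25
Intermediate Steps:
s(L) = -3/2 + 1/(4*(2 + L)) (s(L) = -3/2 + 1/(4*(L + 2)) = -3/2 + 1/(4*(2 + L)))
((5 + 6)*(-4) - 3)*(s(-1)*(-3)) = ((5 + 6)*(-4) - 3)*(((-11 - 6*(-1))/(4*(2 - 1)))*(-3)) = (11*(-4) - 3)*(((¼)*(-11 + 6)/1)*(-3)) = (-44 - 3)*(((¼)*1*(-5))*(-3)) = -(-235)*(-3)/4 = -47*15/4 = -705/4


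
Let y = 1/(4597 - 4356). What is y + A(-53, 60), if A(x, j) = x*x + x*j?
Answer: -89410/241 ≈ -371.00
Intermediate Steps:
A(x, j) = x² + j*x
y = 1/241 ≈ 0.0041494
y + A(-53, 60) = 1/241 - 53*(60 - 53) = 1/241 - 53*7 = 1/241 - 371 = -89410/241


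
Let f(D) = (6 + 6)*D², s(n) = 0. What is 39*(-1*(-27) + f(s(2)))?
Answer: 1053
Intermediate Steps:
f(D) = 12*D²
39*(-1*(-27) + f(s(2))) = 39*(-1*(-27) + 12*0²) = 39*(27 + 12*0) = 39*(27 + 0) = 39*27 = 1053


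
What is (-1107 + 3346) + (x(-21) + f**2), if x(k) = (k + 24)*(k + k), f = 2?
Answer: 2117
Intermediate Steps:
x(k) = 2*k*(24 + k) (x(k) = (24 + k)*(2*k) = 2*k*(24 + k))
(-1107 + 3346) + (x(-21) + f**2) = (-1107 + 3346) + (2*(-21)*(24 - 21) + 2**2) = 2239 + (2*(-21)*3 + 4) = 2239 + (-126 + 4) = 2239 - 122 = 2117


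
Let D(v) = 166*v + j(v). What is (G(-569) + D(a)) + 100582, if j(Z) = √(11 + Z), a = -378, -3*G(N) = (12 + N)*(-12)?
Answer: 35606 + I*√367 ≈ 35606.0 + 19.157*I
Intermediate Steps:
G(N) = 48 + 4*N (G(N) = -(12 + N)*(-12)/3 = -(-144 - 12*N)/3 = 48 + 4*N)
D(v) = √(11 + v) + 166*v (D(v) = 166*v + √(11 + v) = √(11 + v) + 166*v)
(G(-569) + D(a)) + 100582 = ((48 + 4*(-569)) + (√(11 - 378) + 166*(-378))) + 100582 = ((48 - 2276) + (√(-367) - 62748)) + 100582 = (-2228 + (I*√367 - 62748)) + 100582 = (-2228 + (-62748 + I*√367)) + 100582 = (-64976 + I*√367) + 100582 = 35606 + I*√367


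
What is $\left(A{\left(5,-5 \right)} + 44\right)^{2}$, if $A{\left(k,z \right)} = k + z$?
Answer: $1936$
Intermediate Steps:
$\left(A{\left(5,-5 \right)} + 44\right)^{2} = \left(\left(5 - 5\right) + 44\right)^{2} = \left(0 + 44\right)^{2} = 44^{2} = 1936$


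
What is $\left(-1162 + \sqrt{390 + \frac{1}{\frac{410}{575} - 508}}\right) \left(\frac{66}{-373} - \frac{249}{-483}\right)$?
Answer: $- \frac{3375278}{8579} + \frac{20333 \sqrt{147476551810}}{1167790638} \approx -386.75$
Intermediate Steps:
$\left(-1162 + \sqrt{390 + \frac{1}{\frac{410}{575} - 508}}\right) \left(\frac{66}{-373} - \frac{249}{-483}\right) = \left(-1162 + \sqrt{390 + \frac{1}{410 \cdot \frac{1}{575} - 508}}\right) \left(66 \left(- \frac{1}{373}\right) - - \frac{83}{161}\right) = \left(-1162 + \sqrt{390 + \frac{1}{\frac{82}{115} - 508}}\right) \left(- \frac{66}{373} + \frac{83}{161}\right) = \left(-1162 + \sqrt{390 + \frac{1}{- \frac{58338}{115}}}\right) \frac{20333}{60053} = \left(-1162 + \sqrt{390 - \frac{115}{58338}}\right) \frac{20333}{60053} = \left(-1162 + \sqrt{\frac{22751705}{58338}}\right) \frac{20333}{60053} = \left(-1162 + \frac{\sqrt{147476551810}}{19446}\right) \frac{20333}{60053} = - \frac{3375278}{8579} + \frac{20333 \sqrt{147476551810}}{1167790638}$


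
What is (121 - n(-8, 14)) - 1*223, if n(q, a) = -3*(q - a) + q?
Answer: -160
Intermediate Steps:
n(q, a) = -2*q + 3*a (n(q, a) = (-3*q + 3*a) + q = -2*q + 3*a)
(121 - n(-8, 14)) - 1*223 = (121 - (-2*(-8) + 3*14)) - 1*223 = (121 - (16 + 42)) - 223 = (121 - 1*58) - 223 = (121 - 58) - 223 = 63 - 223 = -160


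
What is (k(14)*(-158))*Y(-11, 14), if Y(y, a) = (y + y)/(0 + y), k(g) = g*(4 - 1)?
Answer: -13272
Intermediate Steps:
k(g) = 3*g (k(g) = g*3 = 3*g)
Y(y, a) = 2 (Y(y, a) = (2*y)/y = 2)
(k(14)*(-158))*Y(-11, 14) = ((3*14)*(-158))*2 = (42*(-158))*2 = -6636*2 = -13272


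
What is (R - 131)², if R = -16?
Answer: 21609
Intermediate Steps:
(R - 131)² = (-16 - 131)² = (-147)² = 21609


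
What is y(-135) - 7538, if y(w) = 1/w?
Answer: -1017631/135 ≈ -7538.0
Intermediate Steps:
y(-135) - 7538 = 1/(-135) - 7538 = -1/135 - 7538 = -1017631/135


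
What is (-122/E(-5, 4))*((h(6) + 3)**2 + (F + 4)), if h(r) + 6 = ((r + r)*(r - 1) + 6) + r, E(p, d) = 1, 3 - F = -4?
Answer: -582184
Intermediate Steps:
F = 7 (F = 3 - 1*(-4) = 3 + 4 = 7)
h(r) = r + 2*r*(-1 + r) (h(r) = -6 + (((r + r)*(r - 1) + 6) + r) = -6 + (((2*r)*(-1 + r) + 6) + r) = -6 + ((2*r*(-1 + r) + 6) + r) = -6 + ((6 + 2*r*(-1 + r)) + r) = -6 + (6 + r + 2*r*(-1 + r)) = r + 2*r*(-1 + r))
(-122/E(-5, 4))*((h(6) + 3)**2 + (F + 4)) = (-122/1)*((6*(-1 + 2*6) + 3)**2 + (7 + 4)) = (-122*1)*((6*(-1 + 12) + 3)**2 + 11) = -122*((6*11 + 3)**2 + 11) = -122*((66 + 3)**2 + 11) = -122*(69**2 + 11) = -122*(4761 + 11) = -122*4772 = -582184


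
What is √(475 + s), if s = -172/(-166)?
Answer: √3279413/83 ≈ 21.818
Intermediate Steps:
s = 86/83 (s = -172*(-1/166) = 86/83 ≈ 1.0361)
√(475 + s) = √(475 + 86/83) = √(39511/83) = √3279413/83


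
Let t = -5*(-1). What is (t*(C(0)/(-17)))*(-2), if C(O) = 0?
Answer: 0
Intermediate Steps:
t = 5
(t*(C(0)/(-17)))*(-2) = (5*(0/(-17)))*(-2) = (5*(0*(-1/17)))*(-2) = (5*0)*(-2) = 0*(-2) = 0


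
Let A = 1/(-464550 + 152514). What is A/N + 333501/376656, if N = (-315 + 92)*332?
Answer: 11465038467991/12948613434408 ≈ 0.88543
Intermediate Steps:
A = -1/312036 (A = 1/(-312036) = -1/312036 ≈ -3.2048e-6)
N = -74036 (N = -223*332 = -74036)
A/N + 333501/376656 = -1/312036/(-74036) + 333501/376656 = -1/312036*(-1/74036) + 333501*(1/376656) = 1/23101897296 + 15881/17936 = 11465038467991/12948613434408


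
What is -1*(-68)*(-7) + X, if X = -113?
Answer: -589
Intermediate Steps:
-1*(-68)*(-7) + X = -1*(-68)*(-7) - 113 = 68*(-7) - 113 = -476 - 113 = -589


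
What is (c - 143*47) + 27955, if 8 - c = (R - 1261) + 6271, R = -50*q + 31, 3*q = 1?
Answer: 48653/3 ≈ 16218.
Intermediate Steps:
q = ⅓ (q = (⅓)*1 = ⅓ ≈ 0.33333)
R = 43/3 (R = -50*⅓ + 31 = -50/3 + 31 = 43/3 ≈ 14.333)
c = -15049/3 (c = 8 - ((43/3 - 1261) + 6271) = 8 - (-3740/3 + 6271) = 8 - 1*15073/3 = 8 - 15073/3 = -15049/3 ≈ -5016.3)
(c - 143*47) + 27955 = (-15049/3 - 143*47) + 27955 = (-15049/3 - 6721) + 27955 = -35212/3 + 27955 = 48653/3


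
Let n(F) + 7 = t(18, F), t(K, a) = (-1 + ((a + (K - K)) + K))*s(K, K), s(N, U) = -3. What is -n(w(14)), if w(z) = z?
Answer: 100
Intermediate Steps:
t(K, a) = 3 - 3*K - 3*a (t(K, a) = (-1 + ((a + (K - K)) + K))*(-3) = (-1 + ((a + 0) + K))*(-3) = (-1 + (a + K))*(-3) = (-1 + (K + a))*(-3) = (-1 + K + a)*(-3) = 3 - 3*K - 3*a)
n(F) = -58 - 3*F (n(F) = -7 + (3 - 3*18 - 3*F) = -7 + (3 - 54 - 3*F) = -7 + (-51 - 3*F) = -58 - 3*F)
-n(w(14)) = -(-58 - 3*14) = -(-58 - 42) = -1*(-100) = 100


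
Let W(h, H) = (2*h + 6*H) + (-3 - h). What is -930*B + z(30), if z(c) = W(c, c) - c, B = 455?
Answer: -422973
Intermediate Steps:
W(h, H) = -3 + h + 6*H
z(c) = -3 + 6*c (z(c) = (-3 + c + 6*c) - c = (-3 + 7*c) - c = -3 + 6*c)
-930*B + z(30) = -930*455 + (-3 + 6*30) = -423150 + (-3 + 180) = -423150 + 177 = -422973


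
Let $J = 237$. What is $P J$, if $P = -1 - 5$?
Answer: $-1422$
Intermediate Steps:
$P = -6$
$P J = \left(-6\right) 237 = -1422$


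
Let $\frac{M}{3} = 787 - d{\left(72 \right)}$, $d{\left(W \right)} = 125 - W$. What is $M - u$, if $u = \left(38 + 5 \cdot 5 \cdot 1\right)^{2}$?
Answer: $-1767$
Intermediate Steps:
$u = 3969$ ($u = \left(38 + 25 \cdot 1\right)^{2} = \left(38 + 25\right)^{2} = 63^{2} = 3969$)
$M = 2202$ ($M = 3 \left(787 - \left(125 - 72\right)\right) = 3 \left(787 - 53\right) = 3 \cdot 734 = 2202$)
$M - u = 2202 - 3969 = -1767$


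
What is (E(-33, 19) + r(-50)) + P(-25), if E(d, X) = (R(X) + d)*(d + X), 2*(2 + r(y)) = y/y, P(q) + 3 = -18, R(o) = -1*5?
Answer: 1019/2 ≈ 509.50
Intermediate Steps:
R(o) = -5
P(q) = -21 (P(q) = -3 - 18 = -21)
r(y) = -3/2 (r(y) = -2 + (y/y)/2 = -2 + (1/2)*1 = -2 + 1/2 = -3/2)
E(d, X) = (-5 + d)*(X + d) (E(d, X) = (-5 + d)*(d + X) = (-5 + d)*(X + d))
(E(-33, 19) + r(-50)) + P(-25) = (((-33)**2 - 5*19 - 5*(-33) + 19*(-33)) - 3/2) - 21 = ((1089 - 95 + 165 - 627) - 3/2) - 21 = (532 - 3/2) - 21 = 1061/2 - 21 = 1019/2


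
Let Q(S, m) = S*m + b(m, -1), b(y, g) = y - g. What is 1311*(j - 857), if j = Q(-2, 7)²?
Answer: -1076331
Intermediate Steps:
Q(S, m) = 1 + m + S*m (Q(S, m) = S*m + (m - 1*(-1)) = S*m + (m + 1) = S*m + (1 + m) = 1 + m + S*m)
j = 36 (j = (1 + 7 - 2*7)² = (1 + 7 - 14)² = (-6)² = 36)
1311*(j - 857) = 1311*(36 - 857) = 1311*(-821) = -1076331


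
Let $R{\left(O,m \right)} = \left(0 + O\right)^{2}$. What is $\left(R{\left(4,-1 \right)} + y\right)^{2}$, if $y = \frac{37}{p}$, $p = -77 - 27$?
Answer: $\frac{2647129}{10816} \approx 244.74$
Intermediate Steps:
$p = -104$ ($p = -77 - 27 = -104$)
$R{\left(O,m \right)} = O^{2}$
$y = - \frac{37}{104}$ ($y = \frac{37}{-104} = 37 \left(- \frac{1}{104}\right) = - \frac{37}{104} \approx -0.35577$)
$\left(R{\left(4,-1 \right)} + y\right)^{2} = \left(4^{2} - \frac{37}{104}\right)^{2} = \left(16 - \frac{37}{104}\right)^{2} = \left(\frac{1627}{104}\right)^{2} = \frac{2647129}{10816}$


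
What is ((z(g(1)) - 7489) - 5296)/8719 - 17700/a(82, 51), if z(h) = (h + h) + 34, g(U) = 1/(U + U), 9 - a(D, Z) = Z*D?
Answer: 33706850/12128129 ≈ 2.7792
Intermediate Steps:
a(D, Z) = 9 - D*Z (a(D, Z) = 9 - Z*D = 9 - D*Z)
g(U) = 1/(2*U)
z(h) = 34 + 2*h (z(h) = 2*h + 34 = 34 + 2*h)
((z(g(1)) - 7489) - 5296)/8719 - 17700/a(82, 51) = (((34 + 2*((½)/1)) - 7489) - 5296)/8719 - 17700/(9 - 1*82*51) = (((34 + 2*((½)*1)) - 7489) - 5296)*(1/8719) - 17700/(9 - 4182) = (((34 + 2*(½)) - 7489) - 5296)*(1/8719) - 17700/(-4173) = (((34 + 1) - 7489) - 5296)*(1/8719) - 17700*(-1/4173) = ((35 - 7489) - 5296)*(1/8719) + 5900/1391 = (-7454 - 5296)*(1/8719) + 5900/1391 = -12750*1/8719 + 5900/1391 = -12750/8719 + 5900/1391 = 33706850/12128129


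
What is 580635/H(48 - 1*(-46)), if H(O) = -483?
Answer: -8415/7 ≈ -1202.1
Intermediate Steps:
580635/H(48 - 1*(-46)) = 580635/(-483) = 580635*(-1/483) = -8415/7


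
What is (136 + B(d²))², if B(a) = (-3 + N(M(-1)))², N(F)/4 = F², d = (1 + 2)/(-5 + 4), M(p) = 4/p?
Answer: 14876449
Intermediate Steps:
d = -3 (d = 3/(-1) = 3*(-1) = -3)
N(F) = 4*F²
B(a) = 3721 (B(a) = (-3 + 4*(4/(-1))²)² = (-3 + 4*(4*(-1))²)² = (-3 + 4*(-4)²)² = (-3 + 4*16)² = (-3 + 64)² = 61² = 3721)
(136 + B(d²))² = (136 + 3721)² = 3857² = 14876449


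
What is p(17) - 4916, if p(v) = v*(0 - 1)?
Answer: -4933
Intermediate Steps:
p(v) = -v (p(v) = v*(-1) = -v)
p(17) - 4916 = -1*17 - 4916 = -17 - 4916 = -4933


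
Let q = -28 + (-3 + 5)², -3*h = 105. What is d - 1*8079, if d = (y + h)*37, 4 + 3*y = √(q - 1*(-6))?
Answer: -28270/3 + 37*I*√2 ≈ -9423.3 + 52.326*I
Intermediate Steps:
h = -35 (h = -⅓*105 = -35)
q = -24 (q = -28 + 2² = -28 + 4 = -24)
y = -4/3 + I*√2 (y = -4/3 + √(-24 - 1*(-6))/3 = -4/3 + √(-24 + 6)/3 = -4/3 + √(-18)/3 = -4/3 + (3*I*√2)/3 = -4/3 + I*√2 ≈ -1.3333 + 1.4142*I)
d = -4033/3 + 37*I*√2 (d = ((-4/3 + I*√2) - 35)*37 = (-109/3 + I*√2)*37 = -4033/3 + 37*I*√2 ≈ -1344.3 + 52.326*I)
d - 1*8079 = (-4033/3 + 37*I*√2) - 1*8079 = (-4033/3 + 37*I*√2) - 8079 = -28270/3 + 37*I*√2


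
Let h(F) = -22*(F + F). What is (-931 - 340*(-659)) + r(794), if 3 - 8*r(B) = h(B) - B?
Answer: 1820765/8 ≈ 2.2760e+5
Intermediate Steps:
h(F) = -44*F
r(B) = 3/8 + 45*B/8 (r(B) = 3/8 - (-44*B - B)/8 = 3/8 - (-45)*B/8 = 3/8 + 45*B/8)
(-931 - 340*(-659)) + r(794) = (-931 - 340*(-659)) + (3/8 + (45/8)*794) = (-931 + 224060) + (3/8 + 17865/4) = 223129 + 35733/8 = 1820765/8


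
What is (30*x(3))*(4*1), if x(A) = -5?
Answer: -600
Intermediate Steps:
(30*x(3))*(4*1) = (30*(-5))*(4*1) = -150*4 = -600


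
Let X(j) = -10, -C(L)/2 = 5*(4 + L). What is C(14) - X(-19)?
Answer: -170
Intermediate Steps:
C(L) = -40 - 10*L (C(L) = -10*(4 + L) = -2*(20 + 5*L) = -40 - 10*L)
C(14) - X(-19) = (-40 - 10*14) - 1*(-10) = (-40 - 140) + 10 = -180 + 10 = -170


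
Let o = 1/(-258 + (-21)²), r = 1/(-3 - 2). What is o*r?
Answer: -1/915 ≈ -0.0010929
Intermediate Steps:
r = -⅕ (r = 1/(-5) = -⅕ ≈ -0.20000)
o = 1/183 (o = 1/(-258 + 441) = 1/183 ≈ 0.0054645)
o*r = (1/183)*(-⅕) = -1/915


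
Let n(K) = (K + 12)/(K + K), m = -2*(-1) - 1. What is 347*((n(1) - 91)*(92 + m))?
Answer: -5453799/2 ≈ -2.7269e+6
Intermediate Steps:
m = 1 (m = 2 - 1 = 1)
n(K) = (12 + K)/(2*K) (n(K) = (12 + K)/((2*K)) = (12 + K)*(1/(2*K)) = (12 + K)/(2*K))
347*((n(1) - 91)*(92 + m)) = 347*(((1/2)*(12 + 1)/1 - 91)*(92 + 1)) = 347*(((1/2)*1*13 - 91)*93) = 347*((13/2 - 91)*93) = 347*(-169/2*93) = 347*(-15717/2) = -5453799/2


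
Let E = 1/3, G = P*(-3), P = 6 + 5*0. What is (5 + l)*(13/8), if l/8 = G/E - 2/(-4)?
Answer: -5499/8 ≈ -687.38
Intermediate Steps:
P = 6 (P = 6 + 0 = 6)
G = -18 (G = 6*(-3) = -18)
E = ⅓ ≈ 0.33333
l = -428 (l = 8*(-18/⅓ - 2/(-4)) = 8*(-18*3 - 2*(-¼)) = 8*(-54 + ½) = 8*(-107/2) = -428)
(5 + l)*(13/8) = (5 - 428)*(13/8) = -5499/8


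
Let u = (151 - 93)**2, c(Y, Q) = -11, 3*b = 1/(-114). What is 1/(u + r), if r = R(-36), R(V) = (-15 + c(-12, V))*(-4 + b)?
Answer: 171/593041 ≈ 0.00028834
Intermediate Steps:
b = -1/342 (b = (1/3)/(-114) = (1/3)*(-1/114) = -1/342 ≈ -0.0029240)
R(V) = 17797/171 (R(V) = (-15 - 11)*(-4 - 1/342) = -26*(-1369/342) = 17797/171)
r = 17797/171 ≈ 104.08
u = 3364 (u = 58**2 = 3364)
1/(u + r) = 1/(3364 + 17797/171) = 1/(593041/171) = 171/593041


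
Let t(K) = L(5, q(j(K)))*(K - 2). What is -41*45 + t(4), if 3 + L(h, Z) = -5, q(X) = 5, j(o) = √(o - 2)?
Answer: -1861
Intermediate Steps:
j(o) = √(-2 + o)
L(h, Z) = -8 (L(h, Z) = -3 - 5 = -8)
t(K) = 16 - 8*K (t(K) = -8*(K - 2) = -8*(-2 + K) = 16 - 8*K)
-41*45 + t(4) = -41*45 + (16 - 8*4) = -1845 + (16 - 32) = -1845 - 16 = -1861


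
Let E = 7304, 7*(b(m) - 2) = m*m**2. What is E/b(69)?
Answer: 51128/328523 ≈ 0.15563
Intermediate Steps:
b(m) = 2 + m**3/7 (b(m) = 2 + (m*m**2)/7 = 2 + m**3/7)
E/b(69) = 7304/(2 + (1/7)*69**3) = 7304/(2 + (1/7)*328509) = 7304/(2 + 328509/7) = 7304/(328523/7) = 7304*(7/328523) = 51128/328523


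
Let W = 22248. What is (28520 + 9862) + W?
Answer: 60630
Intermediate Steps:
(28520 + 9862) + W = (28520 + 9862) + 22248 = 38382 + 22248 = 60630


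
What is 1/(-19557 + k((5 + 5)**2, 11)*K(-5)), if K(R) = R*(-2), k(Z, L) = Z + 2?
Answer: -1/18537 ≈ -5.3946e-5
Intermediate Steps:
k(Z, L) = 2 + Z
K(R) = -2*R
1/(-19557 + k((5 + 5)**2, 11)*K(-5)) = 1/(-19557 + (2 + (5 + 5)**2)*(-2*(-5))) = 1/(-19557 + (2 + 10**2)*10) = 1/(-19557 + (2 + 100)*10) = 1/(-19557 + 102*10) = 1/(-19557 + 1020) = 1/(-18537) = -1/18537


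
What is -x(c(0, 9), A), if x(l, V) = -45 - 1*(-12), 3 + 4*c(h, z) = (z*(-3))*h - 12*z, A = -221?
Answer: 33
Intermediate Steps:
c(h, z) = -¾ - 3*z - 3*h*z/4 (c(h, z) = -¾ + ((z*(-3))*h - 12*z)/4 = -¾ + ((-3*z)*h - 12*z)/4 = -¾ + (-3*h*z - 12*z)/4 = -¾ + (-12*z - 3*h*z)/4 = -¾ + (-3*z - 3*h*z/4) = -¾ - 3*z - 3*h*z/4)
x(l, V) = -33 (x(l, V) = -45 + 12 = -33)
-x(c(0, 9), A) = -1*(-33) = 33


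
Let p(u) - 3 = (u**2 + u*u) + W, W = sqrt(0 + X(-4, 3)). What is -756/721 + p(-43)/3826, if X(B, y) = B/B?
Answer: -15951/197039 ≈ -0.080953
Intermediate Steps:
X(B, y) = 1
W = 1 (W = sqrt(0 + 1) = sqrt(1) = 1)
p(u) = 4 + 2*u**2 (p(u) = 3 + ((u**2 + u*u) + 1) = 3 + ((u**2 + u**2) + 1) = 3 + (2*u**2 + 1) = 3 + (1 + 2*u**2) = 4 + 2*u**2)
-756/721 + p(-43)/3826 = -756/721 + (4 + 2*(-43)**2)/3826 = -756*1/721 + (4 + 2*1849)*(1/3826) = -108/103 + (4 + 3698)*(1/3826) = -108/103 + 3702*(1/3826) = -108/103 + 1851/1913 = -15951/197039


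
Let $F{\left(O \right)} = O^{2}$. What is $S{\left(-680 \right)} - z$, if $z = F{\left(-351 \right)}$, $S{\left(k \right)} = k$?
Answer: $-123881$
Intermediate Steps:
$z = 123201$ ($z = \left(-351\right)^{2} = 123201$)
$S{\left(-680 \right)} - z = -680 - 123201 = -123881$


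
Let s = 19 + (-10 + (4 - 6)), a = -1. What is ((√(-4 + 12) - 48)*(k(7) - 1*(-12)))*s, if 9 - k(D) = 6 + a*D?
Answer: -7392 + 308*√2 ≈ -6956.4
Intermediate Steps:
k(D) = 3 + D (k(D) = 9 - (6 - D) = 9 + (-6 + D) = 3 + D)
s = 7 (s = 19 + (-10 - 2) = 19 - 12 = 7)
((√(-4 + 12) - 48)*(k(7) - 1*(-12)))*s = ((√(-4 + 12) - 48)*((3 + 7) - 1*(-12)))*7 = ((√8 - 48)*(10 + 12))*7 = ((2*√2 - 48)*22)*7 = ((-48 + 2*√2)*22)*7 = (-1056 + 44*√2)*7 = -7392 + 308*√2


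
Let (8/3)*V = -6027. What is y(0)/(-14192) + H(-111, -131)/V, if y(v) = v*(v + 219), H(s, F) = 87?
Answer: -232/6027 ≈ -0.038493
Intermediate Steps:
V = -18081/8 (V = (3/8)*(-6027) = -18081/8 ≈ -2260.1)
y(v) = v*(219 + v)
y(0)/(-14192) + H(-111, -131)/V = (0*(219 + 0))/(-14192) + 87/(-18081/8) = (0*219)*(-1/14192) + 87*(-8/18081) = 0*(-1/14192) - 232/6027 = 0 - 232/6027 = -232/6027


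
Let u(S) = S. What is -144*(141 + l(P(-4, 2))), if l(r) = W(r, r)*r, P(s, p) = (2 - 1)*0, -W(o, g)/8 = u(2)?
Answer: -20304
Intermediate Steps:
W(o, g) = -16 (W(o, g) = -8*2 = -16)
P(s, p) = 0 (P(s, p) = 1*0 = 0)
l(r) = -16*r
-144*(141 + l(P(-4, 2))) = -144*(141 - 16*0) = -144*(141 + 0) = -144*141 = -20304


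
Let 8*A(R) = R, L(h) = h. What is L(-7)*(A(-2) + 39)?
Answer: -1085/4 ≈ -271.25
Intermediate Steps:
A(R) = R/8
L(-7)*(A(-2) + 39) = -7*((1/8)*(-2) + 39) = -7*(-1/4 + 39) = -7*155/4 = -1085/4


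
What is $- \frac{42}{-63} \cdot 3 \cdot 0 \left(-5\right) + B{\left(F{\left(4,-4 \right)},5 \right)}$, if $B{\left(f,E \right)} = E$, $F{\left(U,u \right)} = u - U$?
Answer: $5$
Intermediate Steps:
$- \frac{42}{-63} \cdot 3 \cdot 0 \left(-5\right) + B{\left(F{\left(4,-4 \right)},5 \right)} = - \frac{42}{-63} \cdot 3 \cdot 0 \left(-5\right) + 5 = \left(-42\right) \left(- \frac{1}{63}\right) 0 \left(-5\right) + 5 = \frac{2}{3} \cdot 0 + 5 = 0 + 5 = 5$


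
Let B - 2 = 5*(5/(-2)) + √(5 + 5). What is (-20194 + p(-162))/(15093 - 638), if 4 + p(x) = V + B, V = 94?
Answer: -821/590 + √10/14455 ≈ -1.3913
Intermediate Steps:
B = -21/2 + √10 (B = 2 + (5*(5/(-2)) + √(5 + 5)) = 2 + (5*(5*(-½)) + √10) = 2 + (5*(-5/2) + √10) = 2 + (-25/2 + √10) = -21/2 + √10 ≈ -7.3377)
p(x) = 159/2 + √10 (p(x) = -4 + (94 + (-21/2 + √10)) = -4 + (167/2 + √10) = 159/2 + √10)
(-20194 + p(-162))/(15093 - 638) = (-20194 + (159/2 + √10))/(15093 - 638) = (-40229/2 + √10)/14455 = (-40229/2 + √10)*(1/14455) = -821/590 + √10/14455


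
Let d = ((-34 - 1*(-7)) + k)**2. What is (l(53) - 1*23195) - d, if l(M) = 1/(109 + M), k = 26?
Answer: -3757751/162 ≈ -23196.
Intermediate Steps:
d = 1 (d = ((-34 - 1*(-7)) + 26)**2 = ((-34 + 7) + 26)**2 = (-27 + 26)**2 = (-1)**2 = 1)
(l(53) - 1*23195) - d = (1/(109 + 53) - 1*23195) - 1*1 = (1/162 - 23195) - 1 = -3757589/162 - 1 = -3757751/162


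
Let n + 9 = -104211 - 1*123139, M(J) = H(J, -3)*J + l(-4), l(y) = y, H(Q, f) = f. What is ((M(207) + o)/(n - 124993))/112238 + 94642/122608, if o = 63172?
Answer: 2961096805669/3836086526272 ≈ 0.77191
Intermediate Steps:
M(J) = -4 - 3*J (M(J) = -3*J - 4 = -4 - 3*J)
n = -227359 (n = -9 + (-104211 - 1*123139) = -9 + (-104211 - 123139) = -9 - 227350 = -227359)
((M(207) + o)/(n - 124993))/112238 + 94642/122608 = (((-4 - 3*207) + 63172)/(-227359 - 124993))/112238 + 94642/122608 = (((-4 - 621) + 63172)/(-352352))*(1/112238) + 94642*(1/122608) = ((-625 + 63172)*(-1/352352))*(1/112238) + 599/776 = (62547*(-1/352352))*(1/112238) + 599/776 = -62547/352352*1/112238 + 599/776 = -62547/39547283776 + 599/776 = 2961096805669/3836086526272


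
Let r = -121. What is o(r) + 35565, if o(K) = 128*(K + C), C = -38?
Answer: 15213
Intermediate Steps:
o(K) = -4864 + 128*K (o(K) = 128*(K - 38) = 128*(-38 + K) = -4864 + 128*K)
o(r) + 35565 = (-4864 + 128*(-121)) + 35565 = (-4864 - 15488) + 35565 = -20352 + 35565 = 15213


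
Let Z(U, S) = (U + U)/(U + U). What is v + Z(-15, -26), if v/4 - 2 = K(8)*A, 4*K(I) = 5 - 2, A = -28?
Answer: -75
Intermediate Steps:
Z(U, S) = 1 (Z(U, S) = (2*U)/((2*U)) = (2*U)*(1/(2*U)) = 1)
K(I) = ¾ (K(I) = (5 - 2)/4 = (¼)*3 = ¾)
v = -76 (v = 8 + 4*((¾)*(-28)) = 8 + 4*(-21) = 8 - 84 = -76)
v + Z(-15, -26) = -76 + 1 = -75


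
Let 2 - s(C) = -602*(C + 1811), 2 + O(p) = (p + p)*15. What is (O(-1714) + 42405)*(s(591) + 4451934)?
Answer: -53181724980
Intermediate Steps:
O(p) = -2 + 30*p (O(p) = -2 + (p + p)*15 = -2 + (2*p)*15 = -2 + 30*p)
s(C) = 1090224 + 602*C (s(C) = 2 - (-602)*(C + 1811) = 2 - (-602)*(1811 + C) = 2 - (-1090222 - 602*C) = 2 + (1090222 + 602*C) = 1090224 + 602*C)
(O(-1714) + 42405)*(s(591) + 4451934) = ((-2 + 30*(-1714)) + 42405)*((1090224 + 602*591) + 4451934) = ((-2 - 51420) + 42405)*((1090224 + 355782) + 4451934) = (-51422 + 42405)*(1446006 + 4451934) = -9017*5897940 = -53181724980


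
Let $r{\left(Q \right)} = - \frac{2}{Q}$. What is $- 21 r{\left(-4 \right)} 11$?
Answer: $- \frac{231}{2} \approx -115.5$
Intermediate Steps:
$- 21 r{\left(-4 \right)} 11 = - 21 \left(- \frac{2}{-4}\right) 11 = - 21 \left(\left(-2\right) \left(- \frac{1}{4}\right)\right) 11 = \left(-21\right) \frac{1}{2} \cdot 11 = \left(- \frac{21}{2}\right) 11 = - \frac{231}{2}$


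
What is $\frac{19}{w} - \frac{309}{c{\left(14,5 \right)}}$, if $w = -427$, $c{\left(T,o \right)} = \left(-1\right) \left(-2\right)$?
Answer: $- \frac{131981}{854} \approx -154.54$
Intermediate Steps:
$c{\left(T,o \right)} = 2$
$\frac{19}{w} - \frac{309}{c{\left(14,5 \right)}} = \frac{19}{-427} - \frac{309}{2} = 19 \left(- \frac{1}{427}\right) - \frac{309}{2} = - \frac{19}{427} - \frac{309}{2} = - \frac{131981}{854}$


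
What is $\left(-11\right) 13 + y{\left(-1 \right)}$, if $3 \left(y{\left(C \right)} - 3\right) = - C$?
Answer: $- \frac{419}{3} \approx -139.67$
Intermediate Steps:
$y{\left(C \right)} = 3 - \frac{C}{3}$ ($y{\left(C \right)} = 3 + \frac{\left(-1\right) C}{3} = 3 - \frac{C}{3}$)
$\left(-11\right) 13 + y{\left(-1 \right)} = \left(-11\right) 13 + \left(3 - - \frac{1}{3}\right) = -143 + \left(3 + \frac{1}{3}\right) = -143 + \frac{10}{3} = - \frac{419}{3}$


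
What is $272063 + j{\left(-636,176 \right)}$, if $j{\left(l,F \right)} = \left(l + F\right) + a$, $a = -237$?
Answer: $271366$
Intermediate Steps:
$j{\left(l,F \right)} = -237 + F + l$ ($j{\left(l,F \right)} = \left(l + F\right) - 237 = \left(F + l\right) - 237 = -237 + F + l$)
$272063 + j{\left(-636,176 \right)} = 272063 - 697 = 271366$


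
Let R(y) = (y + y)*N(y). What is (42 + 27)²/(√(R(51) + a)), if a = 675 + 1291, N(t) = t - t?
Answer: 4761*√1966/1966 ≈ 107.38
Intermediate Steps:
N(t) = 0
R(y) = 0 (R(y) = (y + y)*0 = (2*y)*0 = 0)
a = 1966
(42 + 27)²/(√(R(51) + a)) = (42 + 27)²/(√(0 + 1966)) = 69²/(√1966) = 4761*(√1966/1966) = 4761*√1966/1966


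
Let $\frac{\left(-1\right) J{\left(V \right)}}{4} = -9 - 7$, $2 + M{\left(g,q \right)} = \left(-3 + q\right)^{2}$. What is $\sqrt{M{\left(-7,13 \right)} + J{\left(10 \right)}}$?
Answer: $9 \sqrt{2} \approx 12.728$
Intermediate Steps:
$M{\left(g,q \right)} = -2 + \left(-3 + q\right)^{2}$
$J{\left(V \right)} = 64$ ($J{\left(V \right)} = - 4 \left(-9 - 7\right) = \left(-4\right) \left(-16\right) = 64$)
$\sqrt{M{\left(-7,13 \right)} + J{\left(10 \right)}} = \sqrt{\left(-2 + \left(-3 + 13\right)^{2}\right) + 64} = \sqrt{\left(-2 + 10^{2}\right) + 64} = \sqrt{\left(-2 + 100\right) + 64} = \sqrt{98 + 64} = \sqrt{162} = 9 \sqrt{2}$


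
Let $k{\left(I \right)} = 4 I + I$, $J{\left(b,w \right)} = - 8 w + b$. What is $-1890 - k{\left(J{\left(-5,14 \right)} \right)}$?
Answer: $-1305$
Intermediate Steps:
$J{\left(b,w \right)} = b - 8 w$
$k{\left(I \right)} = 5 I$
$-1890 - k{\left(J{\left(-5,14 \right)} \right)} = -1890 - 5 \left(-5 - 112\right) = -1890 - 5 \left(-117\right) = -1890 - -585 = -1890 + 585 = -1305$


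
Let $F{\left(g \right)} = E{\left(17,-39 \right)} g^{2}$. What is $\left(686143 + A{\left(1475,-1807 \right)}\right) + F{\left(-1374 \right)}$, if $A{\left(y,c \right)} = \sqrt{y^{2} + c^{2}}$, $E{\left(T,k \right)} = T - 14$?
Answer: $6349771 + \sqrt{5440874} \approx 6.3521 \cdot 10^{6}$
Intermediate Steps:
$E{\left(T,k \right)} = -14 + T$
$F{\left(g \right)} = 3 g^{2}$ ($F{\left(g \right)} = \left(-14 + 17\right) g^{2} = 3 g^{2}$)
$A{\left(y,c \right)} = \sqrt{c^{2} + y^{2}}$
$\left(686143 + A{\left(1475,-1807 \right)}\right) + F{\left(-1374 \right)} = \left(686143 + \sqrt{\left(-1807\right)^{2} + 1475^{2}}\right) + 3 \left(-1374\right)^{2} = \left(686143 + \sqrt{3265249 + 2175625}\right) + 3 \cdot 1887876 = \left(686143 + \sqrt{5440874}\right) + 5663628 = 6349771 + \sqrt{5440874}$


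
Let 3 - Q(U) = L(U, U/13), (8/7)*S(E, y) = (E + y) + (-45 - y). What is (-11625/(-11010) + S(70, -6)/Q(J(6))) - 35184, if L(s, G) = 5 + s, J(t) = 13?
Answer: -309904217/8808 ≈ -35184.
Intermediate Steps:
S(E, y) = -315/8 + 7*E/8 (S(E, y) = 7*((E + y) + (-45 - y))/8 = 7*(-45 + E)/8 = -315/8 + 7*E/8)
Q(U) = -2 - U (Q(U) = 3 - (5 + U) = 3 + (-5 - U) = -2 - U)
(-11625/(-11010) + S(70, -6)/Q(J(6))) - 35184 = (-11625/(-11010) + (-315/8 + (7/8)*70)/(-2 - 1*13)) - 35184 = (-11625*(-1/11010) + (-315/8 + 245/4)/(-2 - 13)) - 35184 = (775/734 + (175/8)/(-15)) - 35184 = (775/734 + (175/8)*(-1/15)) - 35184 = (775/734 - 35/24) - 35184 = -3545/8808 - 35184 = -309904217/8808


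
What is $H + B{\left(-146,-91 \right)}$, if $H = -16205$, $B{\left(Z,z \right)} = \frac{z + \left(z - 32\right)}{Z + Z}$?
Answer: $- \frac{2365823}{146} \approx -16204.0$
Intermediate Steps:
$B{\left(Z,z \right)} = \frac{-32 + 2 z}{2 Z}$ ($B{\left(Z,z \right)} = \frac{z + \left(z - 32\right)}{2 Z} = \left(z + \left(-32 + z\right)\right) \frac{1}{2 Z} = \left(-32 + 2 z\right) \frac{1}{2 Z} = \frac{-32 + 2 z}{2 Z}$)
$H + B{\left(-146,-91 \right)} = -16205 + \frac{-16 - 91}{-146} = -16205 - - \frac{107}{146} = -16205 + \frac{107}{146} = - \frac{2365823}{146}$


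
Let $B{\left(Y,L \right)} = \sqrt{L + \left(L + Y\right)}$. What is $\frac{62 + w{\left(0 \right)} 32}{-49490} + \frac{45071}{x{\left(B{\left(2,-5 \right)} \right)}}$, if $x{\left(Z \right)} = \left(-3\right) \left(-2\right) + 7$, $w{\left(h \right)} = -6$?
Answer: $\frac{17158196}{4949} \approx 3467.0$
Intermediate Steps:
$B{\left(Y,L \right)} = \sqrt{Y + 2 L}$
$x{\left(Z \right)} = 13$ ($x{\left(Z \right)} = 6 + 7 = 13$)
$\frac{62 + w{\left(0 \right)} 32}{-49490} + \frac{45071}{x{\left(B{\left(2,-5 \right)} \right)}} = \frac{62 - 192}{-49490} + \frac{45071}{13} = \left(62 - 192\right) \left(- \frac{1}{49490}\right) + 45071 \cdot \frac{1}{13} = \left(-130\right) \left(- \frac{1}{49490}\right) + 3467 = \frac{13}{4949} + 3467 = \frac{17158196}{4949}$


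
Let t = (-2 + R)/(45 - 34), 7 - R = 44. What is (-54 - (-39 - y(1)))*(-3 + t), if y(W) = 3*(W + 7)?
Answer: -648/11 ≈ -58.909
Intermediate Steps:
R = -37 (R = 7 - 1*44 = 7 - 44 = -37)
y(W) = 21 + 3*W (y(W) = 3*(7 + W) = 21 + 3*W)
t = -39/11 (t = (-2 - 37)/(45 - 34) = -39/11 ≈ -3.5455)
(-54 - (-39 - y(1)))*(-3 + t) = (-54 - (-39 - (21 + 3*1)))*(-3 - 39/11) = (-54 - (-39 - (21 + 3)))*(-72/11) = (-54 - (-39 - 1*24))*(-72/11) = (-54 - (-39 - 24))*(-72/11) = (-54 - 1*(-63))*(-72/11) = (-54 + 63)*(-72/11) = 9*(-72/11) = -648/11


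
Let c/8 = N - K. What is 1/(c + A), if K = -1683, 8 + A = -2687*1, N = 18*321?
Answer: 1/56993 ≈ 1.7546e-5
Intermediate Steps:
N = 5778
A = -2695 (A = -8 - 2687*1 = -8 - 2687 = -2695)
c = 59688 (c = 8*(5778 - 1*(-1683)) = 8*(5778 + 1683) = 8*7461 = 59688)
1/(c + A) = 1/(59688 - 2695) = 1/56993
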